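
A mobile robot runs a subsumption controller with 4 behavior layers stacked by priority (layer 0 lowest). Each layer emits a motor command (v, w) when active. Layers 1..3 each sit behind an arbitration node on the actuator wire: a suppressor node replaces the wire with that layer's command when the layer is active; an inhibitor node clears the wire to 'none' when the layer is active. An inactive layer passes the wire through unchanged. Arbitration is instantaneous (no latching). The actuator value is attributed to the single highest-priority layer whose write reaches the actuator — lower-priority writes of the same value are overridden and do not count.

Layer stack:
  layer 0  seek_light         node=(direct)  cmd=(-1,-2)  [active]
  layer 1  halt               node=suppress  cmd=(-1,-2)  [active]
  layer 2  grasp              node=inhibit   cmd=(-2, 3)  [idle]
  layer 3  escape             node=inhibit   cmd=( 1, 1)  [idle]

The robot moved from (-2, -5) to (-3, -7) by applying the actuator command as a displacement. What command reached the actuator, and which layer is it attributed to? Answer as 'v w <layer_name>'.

displacement = (-3, -7) − (-2, -5) = (-1, -2)
L0 seek_light: active, feeds wire = (-1, -2)
L1 halt: active, suppressor → wire = (-1, -2)
L2 grasp: idle → wire stays (-1, -2)
L3 escape: idle → wire stays (-1, -2)
actuator = (-1, -2) — from layer 1 (halt)

-1 -2 halt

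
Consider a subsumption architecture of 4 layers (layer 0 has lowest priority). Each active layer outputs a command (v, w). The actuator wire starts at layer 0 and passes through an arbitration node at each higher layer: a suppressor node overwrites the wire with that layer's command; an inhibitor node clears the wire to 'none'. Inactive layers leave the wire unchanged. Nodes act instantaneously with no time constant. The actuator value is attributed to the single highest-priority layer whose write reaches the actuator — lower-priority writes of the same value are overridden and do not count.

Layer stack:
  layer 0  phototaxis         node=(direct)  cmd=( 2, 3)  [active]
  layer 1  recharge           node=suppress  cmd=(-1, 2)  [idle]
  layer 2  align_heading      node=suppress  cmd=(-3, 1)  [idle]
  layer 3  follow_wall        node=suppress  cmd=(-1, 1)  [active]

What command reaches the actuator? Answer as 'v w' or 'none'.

-1 1

layer 0 (phototaxis) active — direct: (2, 3)
layer 1 (recharge) idle — unchanged: (2, 3)
layer 2 (align_heading) idle — unchanged: (2, 3)
layer 3 (follow_wall) active — suppresses: (-1, 1)
→ actuator (-1, 1)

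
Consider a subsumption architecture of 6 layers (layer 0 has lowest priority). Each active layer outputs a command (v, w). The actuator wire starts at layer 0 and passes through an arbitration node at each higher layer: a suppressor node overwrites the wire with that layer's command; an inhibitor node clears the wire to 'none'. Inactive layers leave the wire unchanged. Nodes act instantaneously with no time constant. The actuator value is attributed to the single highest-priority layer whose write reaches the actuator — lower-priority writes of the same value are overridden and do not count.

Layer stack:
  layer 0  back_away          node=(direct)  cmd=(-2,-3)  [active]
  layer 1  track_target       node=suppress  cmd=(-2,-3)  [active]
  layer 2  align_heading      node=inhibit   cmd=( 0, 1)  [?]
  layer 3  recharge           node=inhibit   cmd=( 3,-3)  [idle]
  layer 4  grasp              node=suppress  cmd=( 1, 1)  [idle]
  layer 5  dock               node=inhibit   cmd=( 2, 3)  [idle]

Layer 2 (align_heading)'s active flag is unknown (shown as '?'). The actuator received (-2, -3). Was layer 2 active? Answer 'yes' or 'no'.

If layer 2 is active=yes:
  actuator would be none
If layer 2 is active=no:
  actuator would be (-2, -3)
Observed (-2, -3), so layer 2 was idle.

no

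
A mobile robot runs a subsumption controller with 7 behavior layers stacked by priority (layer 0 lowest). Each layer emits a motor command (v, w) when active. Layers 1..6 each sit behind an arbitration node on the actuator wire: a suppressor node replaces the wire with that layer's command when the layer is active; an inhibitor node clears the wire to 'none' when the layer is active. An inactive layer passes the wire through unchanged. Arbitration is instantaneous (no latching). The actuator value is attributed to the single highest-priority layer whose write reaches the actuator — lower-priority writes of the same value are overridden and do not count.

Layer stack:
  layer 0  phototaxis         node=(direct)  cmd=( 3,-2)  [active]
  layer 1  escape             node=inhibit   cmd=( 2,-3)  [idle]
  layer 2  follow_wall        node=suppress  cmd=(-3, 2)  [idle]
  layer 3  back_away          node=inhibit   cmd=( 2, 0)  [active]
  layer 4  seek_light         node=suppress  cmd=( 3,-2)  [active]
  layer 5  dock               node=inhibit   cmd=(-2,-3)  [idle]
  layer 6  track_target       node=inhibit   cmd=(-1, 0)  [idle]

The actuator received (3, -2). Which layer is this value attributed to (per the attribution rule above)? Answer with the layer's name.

seek_light

L0 phototaxis: active, feeds wire = (3, -2)
L1 escape: idle → wire stays (3, -2)
L2 follow_wall: idle → wire stays (3, -2)
L3 back_away: active, inhibitor → wire = none
L4 seek_light: active, suppressor → wire = (3, -2)
L5 dock: idle → wire stays (3, -2)
L6 track_target: idle → wire stays (3, -2)
actuator = (3, -2)
last writer: layer 4 = seek_light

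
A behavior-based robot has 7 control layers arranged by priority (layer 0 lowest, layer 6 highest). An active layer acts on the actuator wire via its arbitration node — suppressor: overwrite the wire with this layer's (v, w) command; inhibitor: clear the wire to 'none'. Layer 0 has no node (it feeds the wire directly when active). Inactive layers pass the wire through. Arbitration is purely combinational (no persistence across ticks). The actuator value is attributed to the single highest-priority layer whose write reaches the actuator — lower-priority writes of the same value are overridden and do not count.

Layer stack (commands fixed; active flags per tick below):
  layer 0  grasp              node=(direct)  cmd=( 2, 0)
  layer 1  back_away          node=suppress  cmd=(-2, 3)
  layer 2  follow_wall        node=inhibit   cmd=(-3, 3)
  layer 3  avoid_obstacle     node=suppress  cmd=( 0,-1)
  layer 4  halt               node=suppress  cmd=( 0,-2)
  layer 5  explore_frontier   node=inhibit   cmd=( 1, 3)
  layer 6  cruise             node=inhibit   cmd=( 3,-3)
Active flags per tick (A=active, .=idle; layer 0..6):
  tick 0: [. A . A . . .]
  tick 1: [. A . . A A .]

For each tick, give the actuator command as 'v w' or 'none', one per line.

tick 0:
  layer 0 (grasp) idle — none
  layer 1 (back_away) active — suppresses: (-2, 3)
  layer 2 (follow_wall) idle — unchanged: (-2, 3)
  layer 3 (avoid_obstacle) active — suppresses: (0, -1)
  layer 4 (halt) idle — unchanged: (0, -1)
  layer 5 (explore_frontier) idle — unchanged: (0, -1)
  layer 6 (cruise) idle — unchanged: (0, -1)
  → actuator (0, -1)
tick 1:
  layer 0 (grasp) idle — none
  layer 1 (back_away) active — suppresses: (-2, 3)
  layer 2 (follow_wall) idle — unchanged: (-2, 3)
  layer 3 (avoid_obstacle) idle — unchanged: (-2, 3)
  layer 4 (halt) active — suppresses: (0, -2)
  layer 5 (explore_frontier) active — inhibits: none
  layer 6 (cruise) idle — unchanged: none
  → actuator none

0 -1
none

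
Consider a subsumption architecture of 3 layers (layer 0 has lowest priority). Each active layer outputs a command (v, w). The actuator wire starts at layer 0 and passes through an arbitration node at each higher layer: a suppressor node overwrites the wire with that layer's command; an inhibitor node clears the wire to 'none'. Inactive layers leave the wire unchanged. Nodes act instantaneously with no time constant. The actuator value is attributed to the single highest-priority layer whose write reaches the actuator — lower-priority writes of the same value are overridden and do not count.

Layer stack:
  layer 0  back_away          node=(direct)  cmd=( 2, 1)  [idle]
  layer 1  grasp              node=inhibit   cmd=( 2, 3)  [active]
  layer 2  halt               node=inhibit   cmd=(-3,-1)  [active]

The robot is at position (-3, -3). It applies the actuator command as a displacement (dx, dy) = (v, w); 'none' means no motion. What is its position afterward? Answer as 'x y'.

L0 back_away: idle → wire = none
L1 grasp: active, inhibitor → wire = none
L2 halt: active, inhibitor → wire = none
actuator = none
position: (-3, -3) + none = (-3, -3)

-3 -3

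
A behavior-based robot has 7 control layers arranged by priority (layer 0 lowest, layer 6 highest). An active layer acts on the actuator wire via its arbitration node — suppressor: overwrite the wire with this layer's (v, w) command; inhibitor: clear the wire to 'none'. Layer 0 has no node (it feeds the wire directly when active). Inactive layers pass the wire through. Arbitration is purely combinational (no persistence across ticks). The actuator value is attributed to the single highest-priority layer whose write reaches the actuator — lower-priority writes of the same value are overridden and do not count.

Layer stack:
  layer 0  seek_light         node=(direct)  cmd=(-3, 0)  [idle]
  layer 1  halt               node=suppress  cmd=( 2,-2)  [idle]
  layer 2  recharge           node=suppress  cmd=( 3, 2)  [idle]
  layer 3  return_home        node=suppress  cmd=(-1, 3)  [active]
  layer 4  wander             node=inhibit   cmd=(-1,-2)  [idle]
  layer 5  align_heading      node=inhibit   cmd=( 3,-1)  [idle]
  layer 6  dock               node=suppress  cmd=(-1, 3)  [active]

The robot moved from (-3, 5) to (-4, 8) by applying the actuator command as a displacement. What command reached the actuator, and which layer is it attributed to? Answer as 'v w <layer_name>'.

displacement = (-4, 8) − (-3, 5) = (-1, 3)
[0] seek_light off; wire := none
[1] halt off; pass none
[2] recharge off; pass none
[3] return_home on (suppress); wire := (-1, 3)
[4] wander off; pass (-1, 3)
[5] align_heading off; pass (-1, 3)
[6] dock on (suppress); wire := (-1, 3)
output (-1, 3) — from layer 6 (dock)

-1 3 dock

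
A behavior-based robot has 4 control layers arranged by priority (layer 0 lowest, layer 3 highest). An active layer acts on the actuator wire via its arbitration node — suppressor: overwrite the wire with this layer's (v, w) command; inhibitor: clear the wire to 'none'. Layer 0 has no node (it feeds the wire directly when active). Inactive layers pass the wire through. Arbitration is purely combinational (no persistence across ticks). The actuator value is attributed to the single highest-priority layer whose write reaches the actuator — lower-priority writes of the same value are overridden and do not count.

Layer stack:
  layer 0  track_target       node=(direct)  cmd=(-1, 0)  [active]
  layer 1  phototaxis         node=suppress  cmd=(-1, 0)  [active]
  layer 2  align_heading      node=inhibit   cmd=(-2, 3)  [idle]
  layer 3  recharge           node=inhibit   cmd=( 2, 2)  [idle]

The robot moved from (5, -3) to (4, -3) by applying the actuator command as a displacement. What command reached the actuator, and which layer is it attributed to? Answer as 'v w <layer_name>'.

displacement = (4, -3) − (5, -3) = (-1, 0)
[0] track_target on; wire := (-1, 0)
[1] phototaxis on (suppress); wire := (-1, 0)
[2] align_heading off; pass (-1, 0)
[3] recharge off; pass (-1, 0)
output (-1, 0) — from layer 1 (phototaxis)

-1 0 phototaxis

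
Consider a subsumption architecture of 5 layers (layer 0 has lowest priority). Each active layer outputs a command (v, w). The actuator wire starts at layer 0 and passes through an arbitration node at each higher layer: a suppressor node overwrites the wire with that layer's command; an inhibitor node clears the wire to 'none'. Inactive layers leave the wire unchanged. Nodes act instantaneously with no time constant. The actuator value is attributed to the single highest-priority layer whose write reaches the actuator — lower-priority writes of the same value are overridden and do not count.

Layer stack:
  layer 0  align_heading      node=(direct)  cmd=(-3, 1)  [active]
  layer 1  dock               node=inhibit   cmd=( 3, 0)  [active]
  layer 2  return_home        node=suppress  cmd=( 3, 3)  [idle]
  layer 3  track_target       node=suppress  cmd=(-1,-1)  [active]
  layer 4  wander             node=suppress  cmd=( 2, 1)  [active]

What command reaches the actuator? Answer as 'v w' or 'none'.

L0 align_heading: active, feeds wire = (-3, 1)
L1 dock: active, inhibitor → wire = none
L2 return_home: idle → wire stays none
L3 track_target: active, suppressor → wire = (-1, -1)
L4 wander: active, suppressor → wire = (2, 1)
actuator = (2, 1)

2 1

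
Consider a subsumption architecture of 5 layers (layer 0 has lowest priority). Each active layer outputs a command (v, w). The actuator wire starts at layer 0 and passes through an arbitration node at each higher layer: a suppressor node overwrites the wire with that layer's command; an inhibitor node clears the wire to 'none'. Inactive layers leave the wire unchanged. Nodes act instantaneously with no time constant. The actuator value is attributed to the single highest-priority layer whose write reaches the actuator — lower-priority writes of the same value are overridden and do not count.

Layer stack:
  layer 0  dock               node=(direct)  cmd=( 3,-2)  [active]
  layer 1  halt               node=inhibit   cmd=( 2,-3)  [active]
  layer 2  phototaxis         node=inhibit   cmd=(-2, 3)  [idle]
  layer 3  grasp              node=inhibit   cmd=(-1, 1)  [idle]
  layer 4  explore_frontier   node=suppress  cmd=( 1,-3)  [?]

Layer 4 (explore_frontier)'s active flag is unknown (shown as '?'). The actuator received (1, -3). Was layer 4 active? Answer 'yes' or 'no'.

yes

If layer 4 is active=yes:
  actuator would be (1, -3)
If layer 4 is active=no:
  actuator would be none
Observed (1, -3), so layer 4 was active.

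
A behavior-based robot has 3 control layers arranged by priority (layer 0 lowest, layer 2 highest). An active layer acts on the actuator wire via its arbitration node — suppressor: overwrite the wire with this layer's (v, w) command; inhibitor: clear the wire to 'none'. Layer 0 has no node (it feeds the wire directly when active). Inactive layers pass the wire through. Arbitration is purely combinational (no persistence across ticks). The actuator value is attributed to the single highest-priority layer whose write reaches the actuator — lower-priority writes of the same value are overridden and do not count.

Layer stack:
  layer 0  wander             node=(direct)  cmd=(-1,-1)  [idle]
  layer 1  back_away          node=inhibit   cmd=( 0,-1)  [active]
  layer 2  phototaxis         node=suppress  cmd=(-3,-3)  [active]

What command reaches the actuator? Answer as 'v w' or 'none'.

-3 -3

[0] wander off; wire := none
[1] back_away on (inhibit); wire := none
[2] phototaxis on (suppress); wire := (-3, -3)
output (-3, -3)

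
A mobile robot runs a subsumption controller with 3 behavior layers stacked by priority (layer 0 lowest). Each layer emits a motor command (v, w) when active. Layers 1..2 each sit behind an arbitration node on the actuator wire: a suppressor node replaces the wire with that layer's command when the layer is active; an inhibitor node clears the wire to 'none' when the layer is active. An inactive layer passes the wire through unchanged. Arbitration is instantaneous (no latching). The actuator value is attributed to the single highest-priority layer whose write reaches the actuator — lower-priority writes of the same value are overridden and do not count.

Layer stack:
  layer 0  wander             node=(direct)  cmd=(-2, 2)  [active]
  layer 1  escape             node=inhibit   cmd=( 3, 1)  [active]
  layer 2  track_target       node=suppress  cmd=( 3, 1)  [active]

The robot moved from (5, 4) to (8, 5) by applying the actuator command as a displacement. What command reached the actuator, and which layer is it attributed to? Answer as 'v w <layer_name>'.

displacement = (8, 5) − (5, 4) = (3, 1)
L0 wander: active, feeds wire = (-2, 2)
L1 escape: active, inhibitor → wire = none
L2 track_target: active, suppressor → wire = (3, 1)
actuator = (3, 1) — from layer 2 (track_target)

3 1 track_target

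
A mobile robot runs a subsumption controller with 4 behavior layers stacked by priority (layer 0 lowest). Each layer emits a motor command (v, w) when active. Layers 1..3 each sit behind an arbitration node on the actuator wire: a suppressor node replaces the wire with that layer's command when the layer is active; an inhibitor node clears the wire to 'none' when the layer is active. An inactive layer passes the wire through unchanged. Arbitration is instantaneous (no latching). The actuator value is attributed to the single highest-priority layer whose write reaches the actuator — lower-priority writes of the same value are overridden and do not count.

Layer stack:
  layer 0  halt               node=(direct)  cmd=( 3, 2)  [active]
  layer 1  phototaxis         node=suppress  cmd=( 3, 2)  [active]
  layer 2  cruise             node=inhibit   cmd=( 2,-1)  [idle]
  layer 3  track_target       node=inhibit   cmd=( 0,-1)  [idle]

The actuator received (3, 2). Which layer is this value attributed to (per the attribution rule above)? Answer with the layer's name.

layer 0 (halt) active — direct: (3, 2)
layer 1 (phototaxis) active — suppresses: (3, 2)
layer 2 (cruise) idle — unchanged: (3, 2)
layer 3 (track_target) idle — unchanged: (3, 2)
→ actuator (3, 2)
last writer: layer 1 = phototaxis

phototaxis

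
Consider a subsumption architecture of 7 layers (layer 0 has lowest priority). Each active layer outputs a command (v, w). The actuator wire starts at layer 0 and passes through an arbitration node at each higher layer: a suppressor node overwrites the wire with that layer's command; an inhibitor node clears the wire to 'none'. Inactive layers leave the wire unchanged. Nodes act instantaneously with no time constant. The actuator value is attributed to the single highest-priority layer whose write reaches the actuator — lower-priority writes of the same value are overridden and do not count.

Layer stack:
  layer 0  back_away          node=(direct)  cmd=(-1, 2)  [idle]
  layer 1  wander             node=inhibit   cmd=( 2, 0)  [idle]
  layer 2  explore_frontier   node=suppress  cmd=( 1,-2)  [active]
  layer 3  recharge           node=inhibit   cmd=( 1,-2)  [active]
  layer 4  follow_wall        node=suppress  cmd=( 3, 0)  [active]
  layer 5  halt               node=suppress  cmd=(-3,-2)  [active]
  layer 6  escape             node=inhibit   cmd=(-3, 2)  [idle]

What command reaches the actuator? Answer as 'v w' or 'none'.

L0 back_away: idle → wire = none
L1 wander: idle → wire stays none
L2 explore_frontier: active, suppressor → wire = (1, -2)
L3 recharge: active, inhibitor → wire = none
L4 follow_wall: active, suppressor → wire = (3, 0)
L5 halt: active, suppressor → wire = (-3, -2)
L6 escape: idle → wire stays (-3, -2)
actuator = (-3, -2)

-3 -2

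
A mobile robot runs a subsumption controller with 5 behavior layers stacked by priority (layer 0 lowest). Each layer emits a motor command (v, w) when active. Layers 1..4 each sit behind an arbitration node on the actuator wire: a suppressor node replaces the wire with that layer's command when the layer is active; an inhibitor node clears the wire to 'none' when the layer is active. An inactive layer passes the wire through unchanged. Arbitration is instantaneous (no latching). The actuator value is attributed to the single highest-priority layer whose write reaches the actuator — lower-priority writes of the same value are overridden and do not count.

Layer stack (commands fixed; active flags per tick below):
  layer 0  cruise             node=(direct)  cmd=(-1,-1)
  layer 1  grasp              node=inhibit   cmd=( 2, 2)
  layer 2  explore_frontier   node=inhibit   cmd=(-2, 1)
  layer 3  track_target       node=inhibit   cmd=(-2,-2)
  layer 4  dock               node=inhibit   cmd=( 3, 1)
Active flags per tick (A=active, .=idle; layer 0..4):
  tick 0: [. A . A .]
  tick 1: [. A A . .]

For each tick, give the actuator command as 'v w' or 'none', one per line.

tick 0:
  L0 cruise: idle → wire = none
  L1 grasp: active, inhibitor → wire = none
  L2 explore_frontier: idle → wire stays none
  L3 track_target: active, inhibitor → wire = none
  L4 dock: idle → wire stays none
  actuator = none
tick 1:
  L0 cruise: idle → wire = none
  L1 grasp: active, inhibitor → wire = none
  L2 explore_frontier: active, inhibitor → wire = none
  L3 track_target: idle → wire stays none
  L4 dock: idle → wire stays none
  actuator = none

none
none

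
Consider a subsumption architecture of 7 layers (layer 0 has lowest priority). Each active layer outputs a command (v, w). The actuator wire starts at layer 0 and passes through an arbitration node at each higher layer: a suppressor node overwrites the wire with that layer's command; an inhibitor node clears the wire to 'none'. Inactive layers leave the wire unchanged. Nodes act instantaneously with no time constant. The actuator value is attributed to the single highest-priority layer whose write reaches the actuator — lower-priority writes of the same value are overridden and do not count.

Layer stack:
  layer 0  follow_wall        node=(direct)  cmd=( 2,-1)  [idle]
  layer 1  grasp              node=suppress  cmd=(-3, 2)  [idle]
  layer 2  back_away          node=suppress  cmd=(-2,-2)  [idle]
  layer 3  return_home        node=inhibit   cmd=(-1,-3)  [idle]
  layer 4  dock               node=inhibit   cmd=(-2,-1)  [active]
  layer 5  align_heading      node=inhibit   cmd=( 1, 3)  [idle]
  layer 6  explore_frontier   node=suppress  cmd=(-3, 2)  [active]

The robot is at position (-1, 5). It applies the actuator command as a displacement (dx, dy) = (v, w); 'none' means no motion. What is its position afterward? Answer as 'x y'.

-4 7

L0 follow_wall: idle → wire = none
L1 grasp: idle → wire stays none
L2 back_away: idle → wire stays none
L3 return_home: idle → wire stays none
L4 dock: active, inhibitor → wire = none
L5 align_heading: idle → wire stays none
L6 explore_frontier: active, suppressor → wire = (-3, 2)
actuator = (-3, 2)
position: (-1, 5) + (-3, 2) = (-4, 7)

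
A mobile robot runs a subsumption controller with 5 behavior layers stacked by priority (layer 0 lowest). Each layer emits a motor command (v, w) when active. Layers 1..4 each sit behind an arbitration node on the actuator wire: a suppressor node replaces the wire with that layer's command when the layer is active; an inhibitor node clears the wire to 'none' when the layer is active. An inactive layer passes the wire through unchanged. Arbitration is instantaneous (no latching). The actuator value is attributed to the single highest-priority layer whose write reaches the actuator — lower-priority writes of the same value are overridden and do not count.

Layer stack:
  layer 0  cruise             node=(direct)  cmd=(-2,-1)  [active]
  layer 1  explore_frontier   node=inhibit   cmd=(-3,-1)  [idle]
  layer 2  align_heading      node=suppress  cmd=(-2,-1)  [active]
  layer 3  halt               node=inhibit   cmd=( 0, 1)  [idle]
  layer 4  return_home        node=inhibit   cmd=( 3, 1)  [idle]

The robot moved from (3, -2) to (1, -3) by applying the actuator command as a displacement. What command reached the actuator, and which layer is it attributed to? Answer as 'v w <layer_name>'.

-2 -1 align_heading

displacement = (1, -3) − (3, -2) = (-2, -1)
L0 cruise: active, feeds wire = (-2, -1)
L1 explore_frontier: idle → wire stays (-2, -1)
L2 align_heading: active, suppressor → wire = (-2, -1)
L3 halt: idle → wire stays (-2, -1)
L4 return_home: idle → wire stays (-2, -1)
actuator = (-2, -1) — from layer 2 (align_heading)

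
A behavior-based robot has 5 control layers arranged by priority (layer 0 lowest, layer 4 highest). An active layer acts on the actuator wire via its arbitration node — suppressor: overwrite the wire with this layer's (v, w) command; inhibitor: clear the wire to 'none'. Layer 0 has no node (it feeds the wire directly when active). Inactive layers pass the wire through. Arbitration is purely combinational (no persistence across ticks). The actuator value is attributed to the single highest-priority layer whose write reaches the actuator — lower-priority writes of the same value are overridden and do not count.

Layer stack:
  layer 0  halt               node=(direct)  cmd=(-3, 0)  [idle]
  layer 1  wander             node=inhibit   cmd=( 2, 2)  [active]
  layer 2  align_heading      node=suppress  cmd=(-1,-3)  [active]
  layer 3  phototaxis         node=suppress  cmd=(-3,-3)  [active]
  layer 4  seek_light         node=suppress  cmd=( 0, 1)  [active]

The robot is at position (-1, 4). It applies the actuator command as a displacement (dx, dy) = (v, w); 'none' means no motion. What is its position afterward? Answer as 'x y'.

-1 5

[0] halt off; wire := none
[1] wander on (inhibit); wire := none
[2] align_heading on (suppress); wire := (-1, -3)
[3] phototaxis on (suppress); wire := (-3, -3)
[4] seek_light on (suppress); wire := (0, 1)
output (0, 1)
position: (-1, 4) + (0, 1) = (-1, 5)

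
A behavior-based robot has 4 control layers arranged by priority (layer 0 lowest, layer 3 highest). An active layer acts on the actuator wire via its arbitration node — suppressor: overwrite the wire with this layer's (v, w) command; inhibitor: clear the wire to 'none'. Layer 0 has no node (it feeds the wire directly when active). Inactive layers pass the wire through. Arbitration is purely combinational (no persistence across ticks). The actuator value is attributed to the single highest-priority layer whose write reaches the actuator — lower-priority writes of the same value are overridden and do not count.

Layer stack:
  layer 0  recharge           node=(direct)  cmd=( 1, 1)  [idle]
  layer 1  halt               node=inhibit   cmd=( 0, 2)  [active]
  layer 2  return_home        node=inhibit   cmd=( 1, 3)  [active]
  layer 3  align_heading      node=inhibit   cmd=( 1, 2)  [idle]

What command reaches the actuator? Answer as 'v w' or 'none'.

none

layer 0 (recharge) idle — none
layer 1 (halt) active — inhibits: none
layer 2 (return_home) active — inhibits: none
layer 3 (align_heading) idle — unchanged: none
→ actuator none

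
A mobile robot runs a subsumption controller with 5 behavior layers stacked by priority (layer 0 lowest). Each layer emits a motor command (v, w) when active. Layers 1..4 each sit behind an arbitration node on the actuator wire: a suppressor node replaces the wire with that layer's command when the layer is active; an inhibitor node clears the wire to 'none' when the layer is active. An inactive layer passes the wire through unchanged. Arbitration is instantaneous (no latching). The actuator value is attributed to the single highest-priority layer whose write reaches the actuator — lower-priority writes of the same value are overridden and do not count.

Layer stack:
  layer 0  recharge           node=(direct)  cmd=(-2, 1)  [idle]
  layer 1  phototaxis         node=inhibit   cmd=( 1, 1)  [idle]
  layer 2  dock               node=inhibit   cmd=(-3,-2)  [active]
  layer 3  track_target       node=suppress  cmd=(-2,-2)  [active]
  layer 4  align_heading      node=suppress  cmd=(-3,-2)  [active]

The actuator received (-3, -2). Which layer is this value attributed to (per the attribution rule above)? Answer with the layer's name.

align_heading

L0 recharge: idle → wire = none
L1 phototaxis: idle → wire stays none
L2 dock: active, inhibitor → wire = none
L3 track_target: active, suppressor → wire = (-2, -2)
L4 align_heading: active, suppressor → wire = (-3, -2)
actuator = (-3, -2)
last writer: layer 4 = align_heading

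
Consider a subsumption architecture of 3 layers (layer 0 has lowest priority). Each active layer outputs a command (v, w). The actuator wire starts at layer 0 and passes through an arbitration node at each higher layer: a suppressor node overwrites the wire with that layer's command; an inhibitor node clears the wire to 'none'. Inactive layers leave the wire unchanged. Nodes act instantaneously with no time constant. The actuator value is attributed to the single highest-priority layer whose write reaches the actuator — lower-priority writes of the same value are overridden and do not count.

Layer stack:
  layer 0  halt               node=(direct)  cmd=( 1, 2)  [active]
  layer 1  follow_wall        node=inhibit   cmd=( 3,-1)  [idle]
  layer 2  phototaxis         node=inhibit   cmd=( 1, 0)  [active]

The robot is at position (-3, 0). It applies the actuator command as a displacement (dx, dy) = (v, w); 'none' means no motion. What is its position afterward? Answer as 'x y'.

-3 0

L0 halt: active, feeds wire = (1, 2)
L1 follow_wall: idle → wire stays (1, 2)
L2 phototaxis: active, inhibitor → wire = none
actuator = none
position: (-3, 0) + none = (-3, 0)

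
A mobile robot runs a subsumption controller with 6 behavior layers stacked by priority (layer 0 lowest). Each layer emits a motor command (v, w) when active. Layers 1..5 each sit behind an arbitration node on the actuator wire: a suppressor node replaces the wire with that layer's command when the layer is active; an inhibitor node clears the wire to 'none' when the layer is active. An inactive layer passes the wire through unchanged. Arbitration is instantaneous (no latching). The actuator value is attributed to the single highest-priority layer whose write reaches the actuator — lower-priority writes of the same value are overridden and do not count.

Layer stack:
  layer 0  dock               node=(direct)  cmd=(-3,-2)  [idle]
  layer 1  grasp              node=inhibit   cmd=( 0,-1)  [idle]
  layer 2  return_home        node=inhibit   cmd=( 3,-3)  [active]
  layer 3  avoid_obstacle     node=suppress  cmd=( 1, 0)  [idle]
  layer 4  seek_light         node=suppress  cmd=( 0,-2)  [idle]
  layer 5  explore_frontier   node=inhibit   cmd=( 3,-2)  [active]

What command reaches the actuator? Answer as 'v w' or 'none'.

L0 dock: idle → wire = none
L1 grasp: idle → wire stays none
L2 return_home: active, inhibitor → wire = none
L3 avoid_obstacle: idle → wire stays none
L4 seek_light: idle → wire stays none
L5 explore_frontier: active, inhibitor → wire = none
actuator = none

none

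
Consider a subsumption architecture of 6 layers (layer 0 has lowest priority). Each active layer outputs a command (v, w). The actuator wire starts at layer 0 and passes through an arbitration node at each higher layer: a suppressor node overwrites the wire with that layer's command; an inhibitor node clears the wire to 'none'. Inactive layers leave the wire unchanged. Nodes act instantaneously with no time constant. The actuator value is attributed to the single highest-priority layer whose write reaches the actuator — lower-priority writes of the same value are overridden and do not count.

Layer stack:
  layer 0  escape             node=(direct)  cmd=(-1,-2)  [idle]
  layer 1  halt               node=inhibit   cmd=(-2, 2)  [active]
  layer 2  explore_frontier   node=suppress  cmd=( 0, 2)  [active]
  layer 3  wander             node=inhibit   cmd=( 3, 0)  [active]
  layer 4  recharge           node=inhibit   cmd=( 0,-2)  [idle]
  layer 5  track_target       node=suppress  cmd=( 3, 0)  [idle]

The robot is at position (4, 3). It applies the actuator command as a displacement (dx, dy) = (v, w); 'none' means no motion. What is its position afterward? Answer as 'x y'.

layer 0 (escape) idle — none
layer 1 (halt) active — inhibits: none
layer 2 (explore_frontier) active — suppresses: (0, 2)
layer 3 (wander) active — inhibits: none
layer 4 (recharge) idle — unchanged: none
layer 5 (track_target) idle — unchanged: none
→ actuator none
position: (4, 3) + none = (4, 3)

4 3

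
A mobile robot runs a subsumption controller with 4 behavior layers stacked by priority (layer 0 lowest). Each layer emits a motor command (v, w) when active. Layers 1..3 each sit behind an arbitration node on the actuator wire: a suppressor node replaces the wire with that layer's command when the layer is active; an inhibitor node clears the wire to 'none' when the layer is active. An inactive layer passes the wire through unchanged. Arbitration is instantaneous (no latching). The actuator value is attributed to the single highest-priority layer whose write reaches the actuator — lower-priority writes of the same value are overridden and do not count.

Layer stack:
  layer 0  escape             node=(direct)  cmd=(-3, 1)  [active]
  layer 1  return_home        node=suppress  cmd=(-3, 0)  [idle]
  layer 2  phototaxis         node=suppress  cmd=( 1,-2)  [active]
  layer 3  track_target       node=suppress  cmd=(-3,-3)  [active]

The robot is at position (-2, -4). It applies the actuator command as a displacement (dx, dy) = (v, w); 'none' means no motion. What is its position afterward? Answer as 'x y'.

-5 -7

L0 escape: active, feeds wire = (-3, 1)
L1 return_home: idle → wire stays (-3, 1)
L2 phototaxis: active, suppressor → wire = (1, -2)
L3 track_target: active, suppressor → wire = (-3, -3)
actuator = (-3, -3)
position: (-2, -4) + (-3, -3) = (-5, -7)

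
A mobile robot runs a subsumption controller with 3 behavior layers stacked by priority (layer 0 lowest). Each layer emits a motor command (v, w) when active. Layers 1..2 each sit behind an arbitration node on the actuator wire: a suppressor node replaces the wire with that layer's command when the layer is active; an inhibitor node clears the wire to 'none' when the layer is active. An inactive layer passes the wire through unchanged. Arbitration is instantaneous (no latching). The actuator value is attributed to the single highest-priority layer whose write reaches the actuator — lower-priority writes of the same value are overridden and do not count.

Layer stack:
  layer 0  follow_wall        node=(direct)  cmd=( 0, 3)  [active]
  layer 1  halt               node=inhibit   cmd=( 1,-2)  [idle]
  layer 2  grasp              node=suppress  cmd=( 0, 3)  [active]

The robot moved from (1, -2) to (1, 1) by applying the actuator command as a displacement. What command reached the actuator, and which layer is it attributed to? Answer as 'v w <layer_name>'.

displacement = (1, 1) − (1, -2) = (0, 3)
L0 follow_wall: active, feeds wire = (0, 3)
L1 halt: idle → wire stays (0, 3)
L2 grasp: active, suppressor → wire = (0, 3)
actuator = (0, 3) — from layer 2 (grasp)

0 3 grasp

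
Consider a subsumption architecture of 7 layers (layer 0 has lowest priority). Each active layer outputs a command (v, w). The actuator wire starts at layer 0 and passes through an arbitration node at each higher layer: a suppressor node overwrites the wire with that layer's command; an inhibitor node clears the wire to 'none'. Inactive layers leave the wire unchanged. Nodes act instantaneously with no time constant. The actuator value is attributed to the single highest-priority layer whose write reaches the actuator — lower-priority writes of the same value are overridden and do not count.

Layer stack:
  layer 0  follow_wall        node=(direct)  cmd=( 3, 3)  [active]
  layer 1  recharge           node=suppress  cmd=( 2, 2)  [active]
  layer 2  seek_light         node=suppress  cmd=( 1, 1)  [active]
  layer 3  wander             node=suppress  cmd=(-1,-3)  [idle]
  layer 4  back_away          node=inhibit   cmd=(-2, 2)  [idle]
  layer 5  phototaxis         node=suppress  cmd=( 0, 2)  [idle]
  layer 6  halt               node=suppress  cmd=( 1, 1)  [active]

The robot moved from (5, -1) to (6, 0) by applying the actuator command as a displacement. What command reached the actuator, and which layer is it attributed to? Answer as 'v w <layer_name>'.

1 1 halt

displacement = (6, 0) − (5, -1) = (1, 1)
layer 0 (follow_wall) active — direct: (3, 3)
layer 1 (recharge) active — suppresses: (2, 2)
layer 2 (seek_light) active — suppresses: (1, 1)
layer 3 (wander) idle — unchanged: (1, 1)
layer 4 (back_away) idle — unchanged: (1, 1)
layer 5 (phototaxis) idle — unchanged: (1, 1)
layer 6 (halt) active — suppresses: (1, 1)
→ actuator (1, 1) — from layer 6 (halt)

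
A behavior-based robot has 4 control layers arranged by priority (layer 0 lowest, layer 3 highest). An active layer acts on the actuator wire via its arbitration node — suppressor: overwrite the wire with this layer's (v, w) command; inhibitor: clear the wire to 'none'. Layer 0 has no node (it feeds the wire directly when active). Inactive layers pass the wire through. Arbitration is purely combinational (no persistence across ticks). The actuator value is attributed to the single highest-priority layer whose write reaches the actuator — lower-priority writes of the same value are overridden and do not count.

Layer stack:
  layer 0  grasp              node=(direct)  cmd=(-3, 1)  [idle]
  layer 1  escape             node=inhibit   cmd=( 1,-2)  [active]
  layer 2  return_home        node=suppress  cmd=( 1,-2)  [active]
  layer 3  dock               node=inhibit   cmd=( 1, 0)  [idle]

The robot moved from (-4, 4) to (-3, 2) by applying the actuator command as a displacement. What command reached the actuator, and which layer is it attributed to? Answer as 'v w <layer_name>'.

1 -2 return_home

displacement = (-3, 2) − (-4, 4) = (1, -2)
[0] grasp off; wire := none
[1] escape on (inhibit); wire := none
[2] return_home on (suppress); wire := (1, -2)
[3] dock off; pass (1, -2)
output (1, -2) — from layer 2 (return_home)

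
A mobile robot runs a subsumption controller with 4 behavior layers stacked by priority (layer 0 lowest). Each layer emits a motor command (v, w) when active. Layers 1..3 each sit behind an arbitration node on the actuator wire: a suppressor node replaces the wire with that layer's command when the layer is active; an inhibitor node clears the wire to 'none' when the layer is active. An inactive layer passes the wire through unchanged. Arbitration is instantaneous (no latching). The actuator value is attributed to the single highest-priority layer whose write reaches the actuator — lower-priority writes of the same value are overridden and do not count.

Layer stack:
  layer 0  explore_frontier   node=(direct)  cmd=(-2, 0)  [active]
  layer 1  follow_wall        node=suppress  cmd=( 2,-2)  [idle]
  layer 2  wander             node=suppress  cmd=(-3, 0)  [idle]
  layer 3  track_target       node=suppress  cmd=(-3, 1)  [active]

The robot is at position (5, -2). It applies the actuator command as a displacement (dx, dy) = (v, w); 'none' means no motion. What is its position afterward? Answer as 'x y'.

[0] explore_frontier on; wire := (-2, 0)
[1] follow_wall off; pass (-2, 0)
[2] wander off; pass (-2, 0)
[3] track_target on (suppress); wire := (-3, 1)
output (-3, 1)
position: (5, -2) + (-3, 1) = (2, -1)

2 -1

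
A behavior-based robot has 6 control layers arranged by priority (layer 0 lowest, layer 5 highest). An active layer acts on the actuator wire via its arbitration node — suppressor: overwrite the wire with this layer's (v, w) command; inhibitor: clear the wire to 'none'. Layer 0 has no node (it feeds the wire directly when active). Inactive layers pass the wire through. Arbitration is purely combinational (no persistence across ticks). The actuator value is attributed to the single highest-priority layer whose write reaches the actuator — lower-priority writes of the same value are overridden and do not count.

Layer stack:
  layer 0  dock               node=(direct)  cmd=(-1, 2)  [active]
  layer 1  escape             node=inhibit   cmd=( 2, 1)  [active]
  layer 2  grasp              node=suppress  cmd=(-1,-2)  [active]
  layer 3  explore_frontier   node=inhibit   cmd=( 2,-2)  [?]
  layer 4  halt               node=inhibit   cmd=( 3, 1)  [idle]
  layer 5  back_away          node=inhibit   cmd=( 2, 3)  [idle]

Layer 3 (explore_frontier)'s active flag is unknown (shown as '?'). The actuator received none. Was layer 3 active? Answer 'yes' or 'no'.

If layer 3 is active=yes:
  actuator would be none
If layer 3 is active=no:
  actuator would be (-1, -2)
Observed none, so layer 3 was active.

yes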